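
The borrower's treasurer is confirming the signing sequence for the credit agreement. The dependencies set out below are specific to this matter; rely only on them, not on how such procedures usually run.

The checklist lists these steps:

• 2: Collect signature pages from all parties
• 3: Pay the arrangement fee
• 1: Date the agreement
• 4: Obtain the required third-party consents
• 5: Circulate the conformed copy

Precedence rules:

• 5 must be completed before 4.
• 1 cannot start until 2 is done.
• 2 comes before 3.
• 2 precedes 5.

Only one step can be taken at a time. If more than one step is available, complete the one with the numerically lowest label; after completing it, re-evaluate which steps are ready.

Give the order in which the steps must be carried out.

2 1 3 5 4

2 has no prerequisites → 2 first.
Now 1, 3 and 5 have their prerequisites met. 1 has the earlier label, so 1 next.
Ready: 3 and 5. 3 has the earlier label → 3.
That leaves 5 as the only ready step → 5.
4 is the only step now ready → 4.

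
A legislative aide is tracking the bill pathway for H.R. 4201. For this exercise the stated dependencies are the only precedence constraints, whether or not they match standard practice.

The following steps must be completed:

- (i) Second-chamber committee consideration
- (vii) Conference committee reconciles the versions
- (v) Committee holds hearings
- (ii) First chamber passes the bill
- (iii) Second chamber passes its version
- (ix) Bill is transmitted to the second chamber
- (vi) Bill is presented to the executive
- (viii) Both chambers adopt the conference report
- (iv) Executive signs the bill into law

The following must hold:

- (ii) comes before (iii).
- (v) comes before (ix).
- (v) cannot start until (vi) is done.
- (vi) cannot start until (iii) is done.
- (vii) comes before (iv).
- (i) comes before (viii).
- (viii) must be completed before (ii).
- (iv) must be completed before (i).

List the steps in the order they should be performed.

(vii) has no prerequisites → (vii) first.
(iv) needed (vii), now all done → (iv).
That leaves (i) as the only ready step → (i).
(viii) needed (i), now all done → (viii).
Next only (ii) has its prerequisites met → (ii).
That leaves (iii) as the only ready step → (iii).
Next only (vi) has its prerequisites met → (vi).
Next only (v) has its prerequisites met → (v).
(ix) needed (v), now all done → (ix).

(vii) → (iv) → (i) → (viii) → (ii) → (iii) → (vi) → (v) → (ix)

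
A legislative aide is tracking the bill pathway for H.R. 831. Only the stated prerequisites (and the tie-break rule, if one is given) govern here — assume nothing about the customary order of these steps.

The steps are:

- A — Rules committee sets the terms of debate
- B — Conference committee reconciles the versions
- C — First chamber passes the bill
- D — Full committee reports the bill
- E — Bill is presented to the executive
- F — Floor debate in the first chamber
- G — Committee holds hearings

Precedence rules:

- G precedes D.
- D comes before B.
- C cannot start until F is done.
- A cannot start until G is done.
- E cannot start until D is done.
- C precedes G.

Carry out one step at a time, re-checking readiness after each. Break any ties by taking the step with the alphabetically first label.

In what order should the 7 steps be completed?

Only F has no prerequisites, so it is first.
C needed F, now all done → C.
G is the only step now ready → G.
Now A and D have their prerequisites met. A has the earlier label, so A next.
Next only D has its prerequisites met → D.
Ready: B and E. B has the earlier label → B.
E needed D, now all done → E.

F C G A D B E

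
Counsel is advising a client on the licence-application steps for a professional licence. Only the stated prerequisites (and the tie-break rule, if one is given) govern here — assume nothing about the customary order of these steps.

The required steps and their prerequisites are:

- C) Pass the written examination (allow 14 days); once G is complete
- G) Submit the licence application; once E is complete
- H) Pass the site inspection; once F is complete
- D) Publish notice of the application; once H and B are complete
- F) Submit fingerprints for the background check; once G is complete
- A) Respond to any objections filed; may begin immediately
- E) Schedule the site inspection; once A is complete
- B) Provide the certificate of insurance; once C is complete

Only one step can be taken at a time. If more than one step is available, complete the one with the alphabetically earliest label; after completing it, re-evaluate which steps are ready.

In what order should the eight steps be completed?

Only A has no prerequisites, so it is first.
That leaves E as the only ready step → E.
G is the only step now ready → G.
C and F are both available; C has the earlier label → C.
B and F are both available; B has the earlier label → B.
Next only F has its prerequisites met → F.
Next only H has its prerequisites met → H.
D needed B and H, now all done → D.

A E G C B F H D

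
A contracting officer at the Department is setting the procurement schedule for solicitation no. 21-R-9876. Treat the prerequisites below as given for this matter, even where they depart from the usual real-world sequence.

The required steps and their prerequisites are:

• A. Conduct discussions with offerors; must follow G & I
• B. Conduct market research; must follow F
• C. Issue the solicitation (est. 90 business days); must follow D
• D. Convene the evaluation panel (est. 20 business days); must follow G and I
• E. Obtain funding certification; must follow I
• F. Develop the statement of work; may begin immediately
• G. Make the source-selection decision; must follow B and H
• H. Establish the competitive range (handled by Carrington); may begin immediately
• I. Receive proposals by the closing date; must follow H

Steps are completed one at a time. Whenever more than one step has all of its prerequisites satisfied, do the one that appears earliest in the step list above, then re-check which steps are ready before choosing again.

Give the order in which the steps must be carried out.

Nothing is required for F and H. F is listed earlier → F first.
Ready: B and H. B is listed earlier → B.
Next only H has its prerequisites met → H.
Now G and I have their prerequisites met. G is listed earlier, so G next.
I is the only step now ready → I.
Ready: A, D and E. A is listed earlier → A.
Ready: D and E. D is listed earlier → D.
C and E are both available; C is listed earlier → C.
That leaves E as the only ready step → E.

F, B, H, G, I, A, D, C, E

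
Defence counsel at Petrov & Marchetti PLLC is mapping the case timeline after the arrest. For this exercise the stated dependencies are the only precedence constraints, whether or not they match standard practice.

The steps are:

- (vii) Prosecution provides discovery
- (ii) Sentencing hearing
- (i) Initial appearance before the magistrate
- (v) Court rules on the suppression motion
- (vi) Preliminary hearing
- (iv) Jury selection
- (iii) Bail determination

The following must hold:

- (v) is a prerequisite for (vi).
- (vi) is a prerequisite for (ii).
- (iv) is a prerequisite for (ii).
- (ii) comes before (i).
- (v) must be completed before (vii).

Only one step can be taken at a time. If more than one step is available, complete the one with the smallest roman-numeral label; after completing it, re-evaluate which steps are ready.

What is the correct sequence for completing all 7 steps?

(iii), (iv) and (v) have no prerequisites; (iii) has the earlier label, so (iii) is first.
Now (iv) and (v) have their prerequisites met. (iv) has the earlier label, so (iv) next.
(v) is the only step now ready → (v).
(vi) and (vii) are both available; (vi) has the earlier label → (vi).
(ii) now also ready, so the ready set is {(ii), (vii)}; (ii) has the earlier label → (ii).
Now (i) and (vii) have their prerequisites met. (i) has the earlier label, so (i) next.
Next only (vii) has its prerequisites met → (vii).

(iii), (iv), (v), (vi), (ii), (i), (vii)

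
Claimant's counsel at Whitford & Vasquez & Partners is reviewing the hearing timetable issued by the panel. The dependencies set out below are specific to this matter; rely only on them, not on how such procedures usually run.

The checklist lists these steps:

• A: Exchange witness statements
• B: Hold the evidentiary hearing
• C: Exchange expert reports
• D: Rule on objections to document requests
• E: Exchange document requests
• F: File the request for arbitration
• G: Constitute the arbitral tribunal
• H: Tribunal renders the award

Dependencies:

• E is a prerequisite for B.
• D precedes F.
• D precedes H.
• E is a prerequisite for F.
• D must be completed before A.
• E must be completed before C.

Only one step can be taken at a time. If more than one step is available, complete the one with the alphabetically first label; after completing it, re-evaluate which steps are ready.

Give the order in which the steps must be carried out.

D, E and G have no prerequisites; D has the earlier label, so D is first.
Ready: A, E, G and H. A has the earlier label → A.
Now E, G and H have their prerequisites met. E has the earlier label, so E next.
Ready: B, C, F, G and H. B has the earlier label → B.
C, F, G and H are all available; C has the earlier label → C.
F, G and H are all available; F has the earlier label → F.
G and H are both available; G has the earlier label → G.
That leaves H as the only ready step → H.

D A E B C F G H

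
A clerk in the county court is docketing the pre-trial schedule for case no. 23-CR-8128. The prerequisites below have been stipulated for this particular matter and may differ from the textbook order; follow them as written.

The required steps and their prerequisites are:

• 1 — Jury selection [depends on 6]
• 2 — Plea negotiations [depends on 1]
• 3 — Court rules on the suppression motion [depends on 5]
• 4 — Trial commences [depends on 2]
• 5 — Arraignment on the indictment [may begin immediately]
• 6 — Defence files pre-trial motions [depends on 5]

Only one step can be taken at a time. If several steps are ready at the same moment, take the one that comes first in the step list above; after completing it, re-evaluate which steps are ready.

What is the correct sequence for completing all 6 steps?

5 is the only step with nothing outstanding, so it goes first.
3 and 6 are both available; 3 is listed earlier → 3.
6 needed 5, now all done → 6.
1 needed 6, now all done → 1.
2 needed 1, now all done → 2.
4 needed 2, now all done → 4.

5 3 6 1 2 4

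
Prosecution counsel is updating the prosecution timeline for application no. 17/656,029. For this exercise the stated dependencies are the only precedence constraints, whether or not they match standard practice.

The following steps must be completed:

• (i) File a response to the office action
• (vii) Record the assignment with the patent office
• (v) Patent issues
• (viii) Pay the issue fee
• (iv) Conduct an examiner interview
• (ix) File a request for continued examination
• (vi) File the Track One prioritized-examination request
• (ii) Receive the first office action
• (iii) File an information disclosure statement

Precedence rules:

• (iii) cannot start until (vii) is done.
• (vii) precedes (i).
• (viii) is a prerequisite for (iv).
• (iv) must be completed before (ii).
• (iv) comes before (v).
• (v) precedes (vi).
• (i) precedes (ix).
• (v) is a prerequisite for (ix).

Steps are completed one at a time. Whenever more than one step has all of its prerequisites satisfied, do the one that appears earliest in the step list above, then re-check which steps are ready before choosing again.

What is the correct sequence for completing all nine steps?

(vii) (i) (viii) (iv) (v) (ix) (vi) (ii) (iii)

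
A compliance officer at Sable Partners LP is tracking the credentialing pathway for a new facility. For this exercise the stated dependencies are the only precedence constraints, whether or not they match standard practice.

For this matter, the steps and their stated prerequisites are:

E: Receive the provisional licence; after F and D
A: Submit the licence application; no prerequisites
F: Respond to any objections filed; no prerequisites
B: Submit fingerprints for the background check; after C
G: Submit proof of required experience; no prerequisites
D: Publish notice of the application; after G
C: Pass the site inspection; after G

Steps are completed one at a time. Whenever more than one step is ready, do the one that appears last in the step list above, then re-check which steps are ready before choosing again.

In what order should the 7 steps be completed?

G, C, D, B, F, A, E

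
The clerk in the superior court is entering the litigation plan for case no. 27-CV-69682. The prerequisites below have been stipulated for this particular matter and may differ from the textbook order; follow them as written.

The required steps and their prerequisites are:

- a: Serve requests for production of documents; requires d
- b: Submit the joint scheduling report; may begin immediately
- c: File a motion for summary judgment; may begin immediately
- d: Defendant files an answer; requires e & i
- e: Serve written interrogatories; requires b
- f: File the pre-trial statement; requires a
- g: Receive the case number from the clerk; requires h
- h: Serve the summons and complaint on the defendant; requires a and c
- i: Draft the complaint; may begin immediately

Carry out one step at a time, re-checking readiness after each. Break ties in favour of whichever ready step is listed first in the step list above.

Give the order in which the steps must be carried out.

b → c → e → i → d → a → f → h → g

b, c and i have no prerequisites; b is listed earlier, so b is first.
e now also ready, so the ready set is {c, e, i}; c is listed earlier → c.
e and i are both available; e is listed earlier → e.
That leaves i as the only ready step → i.
d needed e and i, now all done → d.
a needed d, now all done → a.
Now f and h have their prerequisites met. f is listed earlier, so f next.
h needed a and c, now all done → h.
That leaves g as the only ready step → g.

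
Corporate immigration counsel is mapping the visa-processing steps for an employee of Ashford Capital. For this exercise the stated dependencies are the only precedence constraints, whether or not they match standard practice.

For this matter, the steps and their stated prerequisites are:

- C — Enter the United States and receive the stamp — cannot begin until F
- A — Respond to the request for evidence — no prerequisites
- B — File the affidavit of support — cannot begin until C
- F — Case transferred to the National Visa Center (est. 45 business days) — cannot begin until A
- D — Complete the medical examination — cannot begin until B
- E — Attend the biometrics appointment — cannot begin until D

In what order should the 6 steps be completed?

A has no prerequisites → A first.
F needed A, now all done → F.
C is the only step now ready → C.
That leaves B as the only ready step → B.
Next only D has its prerequisites met → D.
E needed D, now all done → E.

A → F → C → B → D → E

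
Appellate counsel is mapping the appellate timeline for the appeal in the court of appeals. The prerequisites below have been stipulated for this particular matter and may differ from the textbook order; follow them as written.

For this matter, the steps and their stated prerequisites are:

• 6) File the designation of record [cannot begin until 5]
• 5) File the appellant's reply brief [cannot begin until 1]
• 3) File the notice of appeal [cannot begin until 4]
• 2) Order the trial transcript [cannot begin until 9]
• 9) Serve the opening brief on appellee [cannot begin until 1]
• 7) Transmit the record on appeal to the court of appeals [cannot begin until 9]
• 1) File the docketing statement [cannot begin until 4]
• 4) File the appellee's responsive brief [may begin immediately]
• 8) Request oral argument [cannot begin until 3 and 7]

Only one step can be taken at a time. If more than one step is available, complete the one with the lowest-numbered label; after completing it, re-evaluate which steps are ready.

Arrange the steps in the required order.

4 is the only step with nothing outstanding, so it goes first.
Now 1 and 3 have their prerequisites met. 1 has the earlier label, so 1 next.
Now 3, 5 and 9 have their prerequisites met. 3 has the earlier label, so 3 next.
Ready: 5 and 9. 5 has the earlier label → 5.
Now 6 and 9 have their prerequisites met. 6 has the earlier label, so 6 next.
9 is the only step now ready → 9.
Ready: 2 and 7. 2 has the earlier label → 2.
7 needed 9, now all done → 7.
8 needed 3 and 7, now all done → 8.

4, 1, 3, 5, 6, 9, 2, 7, 8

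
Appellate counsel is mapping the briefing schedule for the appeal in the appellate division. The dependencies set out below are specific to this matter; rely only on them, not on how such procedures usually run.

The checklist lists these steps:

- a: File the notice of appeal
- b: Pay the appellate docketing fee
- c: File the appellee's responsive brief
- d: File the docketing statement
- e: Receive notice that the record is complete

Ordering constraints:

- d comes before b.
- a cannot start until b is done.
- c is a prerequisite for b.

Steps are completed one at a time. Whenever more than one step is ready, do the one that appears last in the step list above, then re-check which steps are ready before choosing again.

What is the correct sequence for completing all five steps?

e d c b a

Nothing is required for e, d and c. e is listed later → e first.
d and c are both available; d is listed later → d.
Next only c has its prerequisites met → c.
b is the only step now ready → b.
a needed b, now all done → a.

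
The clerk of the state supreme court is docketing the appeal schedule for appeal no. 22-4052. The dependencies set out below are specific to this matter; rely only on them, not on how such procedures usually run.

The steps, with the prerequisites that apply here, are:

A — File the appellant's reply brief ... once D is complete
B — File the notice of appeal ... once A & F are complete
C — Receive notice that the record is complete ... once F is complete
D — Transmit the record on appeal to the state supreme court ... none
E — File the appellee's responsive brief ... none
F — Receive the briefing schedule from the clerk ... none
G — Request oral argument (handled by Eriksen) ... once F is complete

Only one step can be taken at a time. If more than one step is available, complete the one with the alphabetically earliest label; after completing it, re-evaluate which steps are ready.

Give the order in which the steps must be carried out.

D, E and F have no prerequisites; D has the earlier label, so D is first.
Now A, E and F have their prerequisites met. A has the earlier label, so A next.
E and F are both available; E has the earlier label → E.
Next only F has its prerequisites met → F.
Now B, C and G have their prerequisites met. B has the earlier label, so B next.
Now C and G have their prerequisites met. C has the earlier label, so C next.
Next only G has its prerequisites met → G.

D → A → E → F → B → C → G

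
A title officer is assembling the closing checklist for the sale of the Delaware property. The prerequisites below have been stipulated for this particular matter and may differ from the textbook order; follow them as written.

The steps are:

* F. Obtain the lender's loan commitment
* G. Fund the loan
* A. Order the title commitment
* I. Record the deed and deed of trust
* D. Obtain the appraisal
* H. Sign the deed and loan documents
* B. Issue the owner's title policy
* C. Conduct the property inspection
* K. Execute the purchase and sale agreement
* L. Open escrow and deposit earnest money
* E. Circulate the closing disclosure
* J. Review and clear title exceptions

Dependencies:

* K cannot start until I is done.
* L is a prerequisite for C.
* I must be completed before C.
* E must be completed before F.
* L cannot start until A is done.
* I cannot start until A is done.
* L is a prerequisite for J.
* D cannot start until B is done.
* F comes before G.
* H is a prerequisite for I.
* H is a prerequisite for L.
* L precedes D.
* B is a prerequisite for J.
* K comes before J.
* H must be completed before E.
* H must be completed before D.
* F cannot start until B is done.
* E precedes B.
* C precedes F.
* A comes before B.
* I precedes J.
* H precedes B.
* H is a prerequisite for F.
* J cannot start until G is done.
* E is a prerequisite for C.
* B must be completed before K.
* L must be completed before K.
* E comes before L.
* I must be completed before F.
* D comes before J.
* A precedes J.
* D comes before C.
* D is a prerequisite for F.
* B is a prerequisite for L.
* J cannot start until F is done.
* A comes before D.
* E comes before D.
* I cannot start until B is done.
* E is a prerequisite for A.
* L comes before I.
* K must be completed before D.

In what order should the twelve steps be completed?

H, E, A, B, L, I, K, D, C, F, G, J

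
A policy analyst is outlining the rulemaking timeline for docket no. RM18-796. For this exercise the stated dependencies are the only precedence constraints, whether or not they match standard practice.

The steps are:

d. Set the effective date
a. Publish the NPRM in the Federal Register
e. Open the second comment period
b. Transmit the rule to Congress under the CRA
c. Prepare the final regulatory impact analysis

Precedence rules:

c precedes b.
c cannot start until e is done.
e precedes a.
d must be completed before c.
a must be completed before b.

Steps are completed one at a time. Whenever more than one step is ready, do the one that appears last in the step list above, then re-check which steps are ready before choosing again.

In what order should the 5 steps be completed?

e → a → d → c → b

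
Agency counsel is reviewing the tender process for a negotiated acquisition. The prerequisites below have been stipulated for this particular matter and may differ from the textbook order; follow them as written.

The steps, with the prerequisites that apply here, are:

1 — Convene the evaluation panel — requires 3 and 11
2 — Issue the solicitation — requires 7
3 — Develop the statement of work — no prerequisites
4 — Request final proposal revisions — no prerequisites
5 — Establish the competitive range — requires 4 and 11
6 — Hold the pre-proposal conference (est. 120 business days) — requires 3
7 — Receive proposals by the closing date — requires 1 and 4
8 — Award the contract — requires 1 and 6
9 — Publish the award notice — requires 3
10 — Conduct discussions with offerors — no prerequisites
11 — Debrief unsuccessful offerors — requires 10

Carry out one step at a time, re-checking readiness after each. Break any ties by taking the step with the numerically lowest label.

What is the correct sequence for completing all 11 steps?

3 4 6 9 10 11 1 5 7 2 8

Nothing is required for 3, 4 and 10. 3 has the earlier label → 3 first.
4, 6, 9 and 10 are all available; 4 has the earlier label → 4.
6, 9 and 10 are all available; 6 has the earlier label → 6.
9 and 10 are both available; 9 has the earlier label → 9.
10 is the only step now ready → 10.
That leaves 11 as the only ready step → 11.
Now 1 and 5 have their prerequisites met. 1 has the earlier label, so 1 next.
7 and 8 now also ready, so the ready set is {5, 7, 8}; 5 has the earlier label → 5.
Ready: 7 and 8. 7 has the earlier label → 7.
Ready: 2 and 8. 2 has the earlier label → 2.
8 needed 1 and 6, now all done → 8.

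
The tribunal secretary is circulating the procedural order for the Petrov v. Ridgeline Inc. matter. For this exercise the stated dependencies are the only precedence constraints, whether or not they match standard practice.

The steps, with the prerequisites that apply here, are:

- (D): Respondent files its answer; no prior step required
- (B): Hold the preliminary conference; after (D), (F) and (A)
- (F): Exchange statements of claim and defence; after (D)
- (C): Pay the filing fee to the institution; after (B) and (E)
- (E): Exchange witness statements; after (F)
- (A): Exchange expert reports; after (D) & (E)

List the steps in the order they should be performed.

(D), (F), (E), (A), (B), (C)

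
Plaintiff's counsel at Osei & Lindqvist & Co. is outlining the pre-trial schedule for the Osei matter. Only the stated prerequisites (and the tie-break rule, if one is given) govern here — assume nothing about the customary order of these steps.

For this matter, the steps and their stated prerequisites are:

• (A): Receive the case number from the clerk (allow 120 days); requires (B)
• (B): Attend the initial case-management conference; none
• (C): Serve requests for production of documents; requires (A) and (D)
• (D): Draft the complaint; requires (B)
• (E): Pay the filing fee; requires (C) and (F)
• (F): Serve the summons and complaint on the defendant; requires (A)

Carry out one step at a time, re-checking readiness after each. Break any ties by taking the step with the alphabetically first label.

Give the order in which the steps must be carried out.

(B), (A), (D), (C), (F), (E)

(B) is the only step with nothing outstanding, so it goes first.
(A) and (D) are both available; (A) has the earlier label → (A).
(F) now also ready, so the ready set is {(D), (F)}; (D) has the earlier label → (D).
(C) now also ready, so the ready set is {(C), (F)}; (C) has the earlier label → (C).
(F) needed (A), now all done → (F).
Next only (E) has its prerequisites met → (E).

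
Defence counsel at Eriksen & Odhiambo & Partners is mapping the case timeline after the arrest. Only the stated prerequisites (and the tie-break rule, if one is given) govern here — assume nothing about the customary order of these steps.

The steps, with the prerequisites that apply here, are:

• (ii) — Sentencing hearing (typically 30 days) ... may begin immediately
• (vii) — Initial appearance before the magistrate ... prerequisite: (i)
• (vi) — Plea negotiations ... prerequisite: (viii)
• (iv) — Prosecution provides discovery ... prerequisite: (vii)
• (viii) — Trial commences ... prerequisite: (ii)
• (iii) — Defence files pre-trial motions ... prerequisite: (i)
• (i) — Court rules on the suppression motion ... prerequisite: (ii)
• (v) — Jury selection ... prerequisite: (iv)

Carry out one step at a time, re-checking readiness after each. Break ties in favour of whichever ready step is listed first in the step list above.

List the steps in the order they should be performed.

(ii) (viii) (vi) (i) (vii) (iv) (iii) (v)

(ii) has no prerequisites → (ii) first.
Now (viii) and (i) have their prerequisites met. (viii) is listed earlier, so (viii) next.
(vi) now also ready, so the ready set is {(vi), (i)}; (vi) is listed earlier → (vi).
Next only (i) has its prerequisites met → (i).
(vii) and (iii) are both available; (vii) is listed earlier → (vii).
(iv) now also ready, so the ready set is {(iv), (iii)}; (iv) is listed earlier → (iv).
(v) now also ready, so the ready set is {(iii), (v)}; (iii) is listed earlier → (iii).
That leaves (v) as the only ready step → (v).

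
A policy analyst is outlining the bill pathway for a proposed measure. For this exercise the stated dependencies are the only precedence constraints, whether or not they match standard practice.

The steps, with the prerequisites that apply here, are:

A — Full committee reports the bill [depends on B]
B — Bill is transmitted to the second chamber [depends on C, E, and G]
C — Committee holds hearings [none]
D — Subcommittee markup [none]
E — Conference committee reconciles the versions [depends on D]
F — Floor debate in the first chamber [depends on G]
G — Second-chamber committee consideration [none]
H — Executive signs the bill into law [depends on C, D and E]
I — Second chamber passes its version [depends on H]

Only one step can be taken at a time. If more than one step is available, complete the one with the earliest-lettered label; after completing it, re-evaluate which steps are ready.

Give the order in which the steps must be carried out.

Nothing is required for C, D and G. C has the earlier label → C first.
D and G are both available; D has the earlier label → D.
E now also ready, so the ready set is {E, G}; E has the earlier label → E.
G and H are both available; G has the earlier label → G.
B and F now also ready, so the ready set is {B, F, H}; B has the earlier label → B.
Now A, F and H have their prerequisites met. A has the earlier label, so A next.
Ready: F and H. F has the earlier label → F.
That leaves H as the only ready step → H.
I needed H, now all done → I.

C → D → E → G → B → A → F → H → I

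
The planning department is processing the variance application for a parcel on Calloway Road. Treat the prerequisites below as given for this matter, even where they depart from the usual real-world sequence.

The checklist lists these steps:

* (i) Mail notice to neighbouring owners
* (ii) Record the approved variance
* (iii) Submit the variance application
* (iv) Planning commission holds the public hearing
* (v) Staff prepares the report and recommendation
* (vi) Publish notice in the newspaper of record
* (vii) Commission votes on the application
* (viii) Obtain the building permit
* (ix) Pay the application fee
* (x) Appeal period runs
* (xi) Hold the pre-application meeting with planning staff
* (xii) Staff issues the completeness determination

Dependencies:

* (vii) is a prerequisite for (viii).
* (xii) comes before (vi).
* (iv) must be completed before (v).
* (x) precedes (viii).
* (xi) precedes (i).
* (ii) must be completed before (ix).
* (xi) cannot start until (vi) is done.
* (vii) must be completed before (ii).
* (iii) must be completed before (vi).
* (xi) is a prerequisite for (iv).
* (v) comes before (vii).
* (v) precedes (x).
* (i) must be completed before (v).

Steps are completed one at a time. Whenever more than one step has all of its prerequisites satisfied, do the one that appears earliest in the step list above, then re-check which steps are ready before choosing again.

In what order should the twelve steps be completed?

(iii), (xii), (vi), (xi), (i), (iv), (v), (vii), (ii), (ix), (x), (viii)

(iii) and (xii) have no prerequisites; (iii) is listed earlier, so (iii) is first.
That leaves (xii) as the only ready step → (xii).
(vi) is the only step now ready → (vi).
Next only (xi) has its prerequisites met → (xi).
Ready: (i) and (iv). (i) is listed earlier → (i).
(iv) needed (xi), now all done → (iv).
(v) is the only step now ready → (v).
(vii) and (x) are both available; (vii) is listed earlier → (vii).
Now (ii) and (x) have their prerequisites met. (ii) is listed earlier, so (ii) next.
Now (ix) and (x) have their prerequisites met. (ix) is listed earlier, so (ix) next.
Next only (x) has its prerequisites met → (x).
(viii) needed (vii) and (x), now all done → (viii).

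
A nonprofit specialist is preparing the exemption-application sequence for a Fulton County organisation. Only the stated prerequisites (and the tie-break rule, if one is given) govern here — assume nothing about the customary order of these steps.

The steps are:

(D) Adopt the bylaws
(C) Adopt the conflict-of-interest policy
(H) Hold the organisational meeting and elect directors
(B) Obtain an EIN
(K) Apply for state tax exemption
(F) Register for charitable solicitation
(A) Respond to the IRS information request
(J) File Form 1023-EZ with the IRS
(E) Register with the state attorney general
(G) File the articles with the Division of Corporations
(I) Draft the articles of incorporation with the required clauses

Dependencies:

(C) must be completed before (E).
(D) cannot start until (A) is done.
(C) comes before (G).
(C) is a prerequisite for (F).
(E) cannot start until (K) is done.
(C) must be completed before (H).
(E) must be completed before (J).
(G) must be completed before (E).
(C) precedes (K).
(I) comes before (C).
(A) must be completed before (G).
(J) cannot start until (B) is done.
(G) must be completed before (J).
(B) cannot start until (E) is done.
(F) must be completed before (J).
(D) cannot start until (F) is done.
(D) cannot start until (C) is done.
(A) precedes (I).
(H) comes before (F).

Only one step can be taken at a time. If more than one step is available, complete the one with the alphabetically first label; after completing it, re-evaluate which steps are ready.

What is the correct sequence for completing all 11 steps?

(A) → (I) → (C) → (G) → (H) → (F) → (D) → (K) → (E) → (B) → (J)

Only (A) has no prerequisites, so it is first.
(I) is the only step now ready → (I).
That leaves (C) as the only ready step → (C).
Now (G), (H) and (K) have their prerequisites met. (G) has the earlier label, so (G) next.
Now (H) and (K) have their prerequisites met. (H) has the earlier label, so (H) next.
(F) now also ready, so the ready set is {(F), (K)}; (F) has the earlier label → (F).
(D) now also ready, so the ready set is {(D), (K)}; (D) has the earlier label → (D).
(K) needed (C), now all done → (K).
(E) is the only step now ready → (E).
That leaves (B) as the only ready step → (B).
(J) needed (B), (E), (F) and (G), now all done → (J).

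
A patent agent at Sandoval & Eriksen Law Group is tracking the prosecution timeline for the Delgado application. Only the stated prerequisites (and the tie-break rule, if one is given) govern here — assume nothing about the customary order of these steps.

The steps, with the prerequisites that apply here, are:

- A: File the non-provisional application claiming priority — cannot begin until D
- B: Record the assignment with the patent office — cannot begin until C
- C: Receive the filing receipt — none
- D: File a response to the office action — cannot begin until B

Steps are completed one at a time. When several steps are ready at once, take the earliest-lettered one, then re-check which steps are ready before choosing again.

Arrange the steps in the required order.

C, B, D, A

Only C has no prerequisites, so it is first.
Next only B has its prerequisites met → B.
D is the only step now ready → D.
That leaves A as the only ready step → A.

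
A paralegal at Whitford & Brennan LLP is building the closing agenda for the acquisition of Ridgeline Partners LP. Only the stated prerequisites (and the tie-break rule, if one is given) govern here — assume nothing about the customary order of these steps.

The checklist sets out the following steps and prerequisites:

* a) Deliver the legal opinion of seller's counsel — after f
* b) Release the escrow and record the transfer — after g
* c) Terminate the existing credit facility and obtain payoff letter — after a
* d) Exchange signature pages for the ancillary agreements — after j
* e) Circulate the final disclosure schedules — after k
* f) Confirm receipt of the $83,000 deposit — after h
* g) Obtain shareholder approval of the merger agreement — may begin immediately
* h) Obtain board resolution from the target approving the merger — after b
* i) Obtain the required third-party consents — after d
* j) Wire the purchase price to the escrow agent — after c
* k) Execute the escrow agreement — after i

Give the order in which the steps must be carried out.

g, b, h, f, a, c, j, d, i, k, e

g has no prerequisites → g first.
b needed g, now all done → b.
h needed b, now all done → h.
f needed h, now all done → f.
Next only a has its prerequisites met → a.
c needed a, now all done → c.
That leaves j as the only ready step → j.
That leaves d as the only ready step → d.
i is the only step now ready → i.
That leaves k as the only ready step → k.
Next only e has its prerequisites met → e.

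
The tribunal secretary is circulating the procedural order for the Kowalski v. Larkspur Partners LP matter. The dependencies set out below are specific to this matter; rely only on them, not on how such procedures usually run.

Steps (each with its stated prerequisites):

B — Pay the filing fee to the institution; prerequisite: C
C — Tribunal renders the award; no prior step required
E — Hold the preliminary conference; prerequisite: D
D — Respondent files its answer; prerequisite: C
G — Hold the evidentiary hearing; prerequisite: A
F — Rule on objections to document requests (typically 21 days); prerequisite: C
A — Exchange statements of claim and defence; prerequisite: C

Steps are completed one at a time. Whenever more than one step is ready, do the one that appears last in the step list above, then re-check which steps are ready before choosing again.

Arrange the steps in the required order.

C has no prerequisites → C first.
Now A, F, D and B have their prerequisites met. A is listed later, so A next.
G now also ready, so the ready set is {F, G, D, B}; F is listed later → F.
Now G, D and B have their prerequisites met. G is listed later, so G next.
D and B are both available; D is listed later → D.
E now also ready, so the ready set is {E, B}; E is listed later → E.
B needed C, now all done → B.

C A F G D E B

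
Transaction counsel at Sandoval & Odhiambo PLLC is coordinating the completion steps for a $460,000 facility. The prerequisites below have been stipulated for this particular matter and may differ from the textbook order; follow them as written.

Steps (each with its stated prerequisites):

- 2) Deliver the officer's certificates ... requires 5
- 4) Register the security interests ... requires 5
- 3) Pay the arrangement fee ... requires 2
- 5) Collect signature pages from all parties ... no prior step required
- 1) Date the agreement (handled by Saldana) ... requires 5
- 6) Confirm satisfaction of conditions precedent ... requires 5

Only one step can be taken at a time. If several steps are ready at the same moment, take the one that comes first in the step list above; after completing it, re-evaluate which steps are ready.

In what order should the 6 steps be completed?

5 has no prerequisites → 5 first.
Now 2, 4, 1 and 6 have their prerequisites met. 2 is listed earlier, so 2 next.
3 now also ready, so the ready set is {4, 3, 1, 6}; 4 is listed earlier → 4.
3, 1 and 6 are all available; 3 is listed earlier → 3.
1 and 6 are both available; 1 is listed earlier → 1.
That leaves 6 as the only ready step → 6.

5, 2, 4, 3, 1, 6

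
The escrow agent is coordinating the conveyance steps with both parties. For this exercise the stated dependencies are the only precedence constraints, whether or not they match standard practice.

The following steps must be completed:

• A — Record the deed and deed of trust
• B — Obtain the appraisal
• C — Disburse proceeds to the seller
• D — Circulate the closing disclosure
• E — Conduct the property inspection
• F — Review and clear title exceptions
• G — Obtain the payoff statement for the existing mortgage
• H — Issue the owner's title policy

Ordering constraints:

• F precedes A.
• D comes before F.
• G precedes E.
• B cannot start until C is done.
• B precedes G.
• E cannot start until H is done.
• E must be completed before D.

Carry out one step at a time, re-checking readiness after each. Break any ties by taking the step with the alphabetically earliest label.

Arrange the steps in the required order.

C B G H E D F A

Nothing is required for C and H. C has the earlier label → C first.
Now B and H have their prerequisites met. B has the earlier label, so B next.
G now also ready, so the ready set is {G, H}; G has the earlier label → G.
That leaves H as the only ready step → H.
That leaves E as the only ready step → E.
D needed E, now all done → D.
F needed D, now all done → F.
A is the only step now ready → A.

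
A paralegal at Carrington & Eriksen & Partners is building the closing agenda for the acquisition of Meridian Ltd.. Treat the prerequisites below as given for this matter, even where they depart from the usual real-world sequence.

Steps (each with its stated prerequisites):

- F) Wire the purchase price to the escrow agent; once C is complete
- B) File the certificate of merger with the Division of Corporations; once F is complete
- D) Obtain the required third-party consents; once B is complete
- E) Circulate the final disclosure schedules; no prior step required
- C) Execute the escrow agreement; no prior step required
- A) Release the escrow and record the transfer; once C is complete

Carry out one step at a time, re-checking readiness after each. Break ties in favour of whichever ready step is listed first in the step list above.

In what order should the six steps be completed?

Nothing is required for E and C. E is listed earlier → E first.
Next only C has its prerequisites met → C.
F and A are both available; F is listed earlier → F.
B now also ready, so the ready set is {B, A}; B is listed earlier → B.
D now also ready, so the ready set is {D, A}; D is listed earlier → D.
Next only A has its prerequisites met → A.

E, C, F, B, D, A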